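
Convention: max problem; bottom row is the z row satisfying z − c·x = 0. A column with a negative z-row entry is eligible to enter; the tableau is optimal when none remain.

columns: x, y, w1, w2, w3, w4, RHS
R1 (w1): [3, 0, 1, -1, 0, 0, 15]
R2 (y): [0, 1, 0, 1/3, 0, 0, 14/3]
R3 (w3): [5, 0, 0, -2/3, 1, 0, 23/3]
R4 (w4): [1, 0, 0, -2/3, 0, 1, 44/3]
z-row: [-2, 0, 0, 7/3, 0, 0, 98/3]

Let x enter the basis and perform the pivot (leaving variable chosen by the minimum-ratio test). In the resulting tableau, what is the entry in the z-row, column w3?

Ratio test on column x — row 1: 15/3 = 5; row 2: entry 0 ≤ 0; row 3: (23/3)/5 = 23/15; row 4: (44/3)/1 = 44/3. Minimum is 23/15 at row 3 (w3 leaves); pivot element 5.
Divide row 3 by 5; eliminate column x from the other rows.
z-row update in column w3: 0 − (-2)·(1/5) = 2/5.

2/5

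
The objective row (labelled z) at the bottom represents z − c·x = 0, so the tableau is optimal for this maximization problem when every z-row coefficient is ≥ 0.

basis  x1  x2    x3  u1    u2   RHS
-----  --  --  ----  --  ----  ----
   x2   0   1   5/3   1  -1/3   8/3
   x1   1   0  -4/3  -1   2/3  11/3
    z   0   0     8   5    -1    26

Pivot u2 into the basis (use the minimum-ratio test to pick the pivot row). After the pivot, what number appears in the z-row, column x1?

Ratio test on column u2 — row 1: entry -1/3 ≤ 0; row 2: (11/3)/(2/3) = 11/2. Minimum is 11/2 at row 2 (x1 leaves); pivot element 2/3.
Divide row 2 by 2/3; eliminate column u2 from the other rows.
z-row update in column x1: 0 − (-1)·(3/2) = 3/2.

3/2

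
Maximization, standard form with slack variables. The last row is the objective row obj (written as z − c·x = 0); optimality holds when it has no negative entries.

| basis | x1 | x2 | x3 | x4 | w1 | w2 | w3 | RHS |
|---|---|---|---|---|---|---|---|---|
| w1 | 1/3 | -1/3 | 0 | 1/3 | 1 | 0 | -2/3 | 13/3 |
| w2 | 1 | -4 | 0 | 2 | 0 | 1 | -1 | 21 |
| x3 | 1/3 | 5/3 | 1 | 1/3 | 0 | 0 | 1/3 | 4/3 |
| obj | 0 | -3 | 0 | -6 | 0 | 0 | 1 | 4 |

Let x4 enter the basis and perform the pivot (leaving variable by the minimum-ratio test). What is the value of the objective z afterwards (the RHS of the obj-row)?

28

Ratio test on column x4 — row 1: (13/3)/(1/3) = 13; row 2: 21/2 = 21/2; row 3: (4/3)/(1/3) = 4. Minimum is 4 at row 3 (x3 leaves); pivot element 1/3.
Pivot on row 3; the obj-row RHS becomes 4 − (-6)·4 = 28.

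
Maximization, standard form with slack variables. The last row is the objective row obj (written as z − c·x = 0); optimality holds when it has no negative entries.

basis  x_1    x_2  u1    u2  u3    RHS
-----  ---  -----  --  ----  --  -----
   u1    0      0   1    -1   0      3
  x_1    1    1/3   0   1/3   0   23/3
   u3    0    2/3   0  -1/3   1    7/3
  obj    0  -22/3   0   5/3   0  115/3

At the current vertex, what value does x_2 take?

x_2 is not in the basis, so in the current basic feasible solution x_2 = 0.

0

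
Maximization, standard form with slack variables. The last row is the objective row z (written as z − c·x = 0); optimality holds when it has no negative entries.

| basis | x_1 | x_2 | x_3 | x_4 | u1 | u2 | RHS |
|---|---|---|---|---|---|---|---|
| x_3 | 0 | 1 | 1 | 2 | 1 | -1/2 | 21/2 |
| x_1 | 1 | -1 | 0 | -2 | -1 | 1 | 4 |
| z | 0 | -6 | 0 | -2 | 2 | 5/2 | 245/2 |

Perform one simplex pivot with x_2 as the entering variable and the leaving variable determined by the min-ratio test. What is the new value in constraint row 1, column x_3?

1

Ratio test on column x_2 — row 1: (21/2)/1 = 21/2; row 2: entry -1 ≤ 0. Minimum is 21/2 at row 1 (x_3 leaves); pivot element 1.
Divide row 1 by 1; eliminate column x_2 from the other rows.
In the new row 1, the x_3 entry is the old entry divided by the pivot: 1/1 = 1.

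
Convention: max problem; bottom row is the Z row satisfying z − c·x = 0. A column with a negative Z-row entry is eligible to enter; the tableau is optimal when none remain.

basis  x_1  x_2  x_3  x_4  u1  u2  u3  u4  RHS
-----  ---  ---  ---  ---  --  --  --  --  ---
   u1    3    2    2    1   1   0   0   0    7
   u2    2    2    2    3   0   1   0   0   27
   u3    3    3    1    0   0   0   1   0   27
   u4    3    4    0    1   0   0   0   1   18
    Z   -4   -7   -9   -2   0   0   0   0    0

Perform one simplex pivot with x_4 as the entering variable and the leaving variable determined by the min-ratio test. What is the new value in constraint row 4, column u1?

Ratio test on column x_4 — row 1: 7/1 = 7; row 2: 27/3 = 9; row 3: entry 0 ≤ 0; row 4: 18/1 = 18. Minimum is 7 at row 1 (u1 leaves); pivot element 1.
Divide row 1 by 1; eliminate column x_4 from the other rows.
Row 4 update in column u1: 0 − 1·1 = -1.

-1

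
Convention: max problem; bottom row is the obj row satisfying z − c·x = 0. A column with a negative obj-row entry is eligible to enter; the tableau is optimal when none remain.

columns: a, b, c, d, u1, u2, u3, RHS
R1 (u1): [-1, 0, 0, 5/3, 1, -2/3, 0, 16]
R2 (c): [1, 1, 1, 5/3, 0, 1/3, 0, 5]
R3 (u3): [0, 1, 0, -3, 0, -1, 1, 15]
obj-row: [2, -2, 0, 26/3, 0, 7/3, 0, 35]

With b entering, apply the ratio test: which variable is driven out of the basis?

c

Column b entries and ratios — u1: 0 ≤ 0, skip; c: 5/1 = 5; u3: 15/1 = 15.
Smallest ratio is 5 in the row of c, so c leaves.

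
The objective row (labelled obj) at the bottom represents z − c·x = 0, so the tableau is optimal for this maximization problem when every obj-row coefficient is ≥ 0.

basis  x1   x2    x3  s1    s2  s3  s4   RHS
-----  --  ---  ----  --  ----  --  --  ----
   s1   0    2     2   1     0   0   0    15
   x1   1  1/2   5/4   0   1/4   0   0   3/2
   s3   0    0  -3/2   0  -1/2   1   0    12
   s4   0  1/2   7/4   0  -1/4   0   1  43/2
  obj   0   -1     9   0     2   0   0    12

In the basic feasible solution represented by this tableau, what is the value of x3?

x3 is not in the basis, so in the current basic feasible solution x3 = 0.

0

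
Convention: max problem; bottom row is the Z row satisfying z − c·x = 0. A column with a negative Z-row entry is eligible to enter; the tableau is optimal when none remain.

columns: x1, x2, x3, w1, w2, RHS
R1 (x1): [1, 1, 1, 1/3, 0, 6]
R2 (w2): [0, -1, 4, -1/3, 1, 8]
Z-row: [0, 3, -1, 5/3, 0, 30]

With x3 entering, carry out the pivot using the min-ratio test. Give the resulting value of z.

32

Ratio test on column x3 — row 1: 6/1 = 6; row 2: 8/4 = 2. Minimum is 2 at row 2 (w2 leaves); pivot element 4.
Pivot on row 2; the Z-row RHS becomes 30 − (-1)·2 = 32.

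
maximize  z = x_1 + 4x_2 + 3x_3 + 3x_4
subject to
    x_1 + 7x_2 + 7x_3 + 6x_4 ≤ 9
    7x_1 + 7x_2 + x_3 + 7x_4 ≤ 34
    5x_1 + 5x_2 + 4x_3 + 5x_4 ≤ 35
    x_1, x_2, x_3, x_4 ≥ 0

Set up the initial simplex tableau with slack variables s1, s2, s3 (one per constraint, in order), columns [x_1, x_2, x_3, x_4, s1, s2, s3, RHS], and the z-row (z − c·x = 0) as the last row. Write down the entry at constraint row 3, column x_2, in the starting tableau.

Constraint 3 has coefficient 5 on x_2.

5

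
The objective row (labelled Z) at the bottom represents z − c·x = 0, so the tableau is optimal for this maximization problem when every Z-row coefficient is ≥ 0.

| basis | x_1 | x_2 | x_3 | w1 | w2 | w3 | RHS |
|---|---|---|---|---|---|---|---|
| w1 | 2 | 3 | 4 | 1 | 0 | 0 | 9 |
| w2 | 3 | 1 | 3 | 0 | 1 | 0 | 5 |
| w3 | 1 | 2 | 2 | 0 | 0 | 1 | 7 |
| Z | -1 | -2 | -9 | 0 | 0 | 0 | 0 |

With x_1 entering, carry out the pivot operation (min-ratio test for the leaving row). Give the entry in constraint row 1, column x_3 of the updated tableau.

Ratio test on column x_1 — row 1: 9/2 = 9/2; row 2: 5/3 = 5/3; row 3: 7/1 = 7. Minimum is 5/3 at row 2 (w2 leaves); pivot element 3.
Divide row 2 by 3; eliminate column x_1 from the other rows.
Row 1 update in column x_3: 4 − 2·1 = 2.

2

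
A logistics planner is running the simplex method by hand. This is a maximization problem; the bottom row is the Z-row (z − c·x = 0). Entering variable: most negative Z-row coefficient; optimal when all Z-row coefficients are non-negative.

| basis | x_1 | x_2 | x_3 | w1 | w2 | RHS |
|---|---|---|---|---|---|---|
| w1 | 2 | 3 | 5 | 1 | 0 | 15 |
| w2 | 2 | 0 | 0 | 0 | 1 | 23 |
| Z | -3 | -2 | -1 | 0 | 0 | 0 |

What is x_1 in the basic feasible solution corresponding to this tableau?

0

x_1 is not in the basis, so in the current basic feasible solution x_1 = 0.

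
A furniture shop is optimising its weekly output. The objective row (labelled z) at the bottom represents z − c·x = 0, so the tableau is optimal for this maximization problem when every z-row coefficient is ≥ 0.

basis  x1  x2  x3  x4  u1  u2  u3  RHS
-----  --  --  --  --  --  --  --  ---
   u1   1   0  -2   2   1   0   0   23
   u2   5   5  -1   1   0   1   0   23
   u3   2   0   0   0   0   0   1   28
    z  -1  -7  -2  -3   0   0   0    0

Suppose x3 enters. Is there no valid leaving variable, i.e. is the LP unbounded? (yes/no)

Every constraint-row entry in column x3 is ≤ 0, so increasing x3 is unbounded.

yes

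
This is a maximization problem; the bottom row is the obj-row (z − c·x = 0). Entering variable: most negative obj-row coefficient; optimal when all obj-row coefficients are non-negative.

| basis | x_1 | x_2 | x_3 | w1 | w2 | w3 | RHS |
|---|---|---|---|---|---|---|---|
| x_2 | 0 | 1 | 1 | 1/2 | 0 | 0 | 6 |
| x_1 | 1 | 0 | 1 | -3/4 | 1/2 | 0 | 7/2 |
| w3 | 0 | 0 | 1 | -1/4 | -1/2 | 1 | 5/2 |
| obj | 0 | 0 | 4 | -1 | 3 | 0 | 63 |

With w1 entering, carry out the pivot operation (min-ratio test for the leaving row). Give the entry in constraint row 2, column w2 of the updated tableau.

1/2

Ratio test on column w1 — row 1: 6/(1/2) = 12; row 2: entry -3/4 ≤ 0; row 3: entry -1/4 ≤ 0. Minimum is 12 at row 1 (x_2 leaves); pivot element 1/2.
Divide row 1 by 1/2; eliminate column w1 from the other rows.
Row 2 update in column w2: 1/2 − (-3/4)·0 = 1/2.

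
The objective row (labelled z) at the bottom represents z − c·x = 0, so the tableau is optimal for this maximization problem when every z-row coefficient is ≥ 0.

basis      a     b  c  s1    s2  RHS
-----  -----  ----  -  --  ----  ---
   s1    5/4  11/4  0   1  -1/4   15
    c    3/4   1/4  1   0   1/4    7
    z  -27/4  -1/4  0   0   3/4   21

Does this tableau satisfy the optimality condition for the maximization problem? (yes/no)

The z-row has a negative entry -27/4 in column a, so it is not optimal.

no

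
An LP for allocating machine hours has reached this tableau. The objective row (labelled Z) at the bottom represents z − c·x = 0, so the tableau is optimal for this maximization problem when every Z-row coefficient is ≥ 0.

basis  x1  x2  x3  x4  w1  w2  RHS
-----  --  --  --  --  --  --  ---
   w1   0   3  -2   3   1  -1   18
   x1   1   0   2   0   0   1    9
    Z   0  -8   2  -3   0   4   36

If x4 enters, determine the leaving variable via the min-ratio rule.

w1

Column x4 entries and ratios — w1: 18/3 = 6; x1: 0 ≤ 0, skip.
Smallest ratio is 6 in the row of w1, so w1 leaves.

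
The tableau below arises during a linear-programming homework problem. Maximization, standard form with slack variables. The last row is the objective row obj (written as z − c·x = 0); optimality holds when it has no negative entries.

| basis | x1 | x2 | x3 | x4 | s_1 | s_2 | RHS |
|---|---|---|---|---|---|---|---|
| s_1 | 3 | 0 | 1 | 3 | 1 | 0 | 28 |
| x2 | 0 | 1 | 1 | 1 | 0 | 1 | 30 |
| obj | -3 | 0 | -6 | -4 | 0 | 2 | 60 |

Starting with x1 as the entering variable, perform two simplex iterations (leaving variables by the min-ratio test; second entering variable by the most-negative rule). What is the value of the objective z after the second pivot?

Ratio test on column x1 — row 1: 28/3 = 28/3; row 2: entry 0 ≤ 0. Minimum is 28/3 at row 1 (s_1 leaves); pivot element 3.
Pivot on row 1; the obj-row RHS becomes 60 − (-3)·(28/3) = 88.
Next entering variable (most negative obj-row entry -5): x3.
Ratio test on column x3 — row 1: (28/3)/(1/3) = 28; row 2: 30/1 = 30. Minimum is 28 at row 1 (x1 leaves); pivot element 1/3.
After the second pivot the obj-row RHS is 88 − (-5)·28 = 228.

228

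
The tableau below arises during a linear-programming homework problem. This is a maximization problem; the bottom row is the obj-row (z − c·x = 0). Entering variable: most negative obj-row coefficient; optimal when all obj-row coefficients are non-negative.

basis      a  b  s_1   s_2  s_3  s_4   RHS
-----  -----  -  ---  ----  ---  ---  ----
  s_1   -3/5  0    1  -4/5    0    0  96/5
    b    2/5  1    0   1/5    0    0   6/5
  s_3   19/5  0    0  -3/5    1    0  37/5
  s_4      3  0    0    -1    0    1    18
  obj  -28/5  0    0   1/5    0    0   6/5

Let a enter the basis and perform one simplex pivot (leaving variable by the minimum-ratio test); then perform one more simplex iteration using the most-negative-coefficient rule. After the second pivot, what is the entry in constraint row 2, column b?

Ratio test on column a — row 1: entry -3/5 ≤ 0; row 2: (6/5)/(2/5) = 3; row 3: (37/5)/(19/5) = 37/19; row 4: 18/3 = 6. Minimum is 37/19 at row 3 (s_3 leaves); pivot element 19/5.
Divide row 3 by 19/5; eliminate column a from the other rows.
Second iteration: most negative obj-row entry is -13/19 in column s_2, so s_2 enters.
Ratio test on column s_2 — row 1: entry -17/19 ≤ 0; row 2: (8/19)/(5/19) = 8/5; row 3: entry -3/19 ≤ 0; row 4: entry -10/19 ≤ 0. Minimum is 8/5 at row 2 (b leaves); pivot element 5/19.
Divide row 2 by 5/19; eliminate column s_2 from the other rows.
After both pivots, the entry at constraint row 2, column b is 19/5.

19/5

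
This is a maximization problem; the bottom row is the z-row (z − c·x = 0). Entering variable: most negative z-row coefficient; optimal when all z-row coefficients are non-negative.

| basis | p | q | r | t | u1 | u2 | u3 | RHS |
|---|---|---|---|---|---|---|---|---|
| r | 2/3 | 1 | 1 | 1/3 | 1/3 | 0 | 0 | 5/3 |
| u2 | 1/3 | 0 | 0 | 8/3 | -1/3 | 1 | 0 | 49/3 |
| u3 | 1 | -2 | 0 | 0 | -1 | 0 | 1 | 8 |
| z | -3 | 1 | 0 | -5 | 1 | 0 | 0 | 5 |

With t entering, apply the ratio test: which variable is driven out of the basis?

Column t entries and ratios — r: (5/3)/(1/3) = 5; u2: (49/3)/(8/3) = 49/8; u3: 0 ≤ 0, skip.
Smallest ratio is 5 in the row of r, so r leaves.

r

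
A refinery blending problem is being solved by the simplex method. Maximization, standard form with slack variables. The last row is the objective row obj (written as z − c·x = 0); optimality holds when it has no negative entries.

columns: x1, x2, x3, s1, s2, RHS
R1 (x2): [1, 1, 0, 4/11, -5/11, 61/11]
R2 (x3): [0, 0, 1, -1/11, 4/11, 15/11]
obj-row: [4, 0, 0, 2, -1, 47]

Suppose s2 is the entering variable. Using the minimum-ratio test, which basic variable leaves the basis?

Column s2 entries and ratios — x2: -5/11 ≤ 0, skip; x3: (15/11)/(4/11) = 15/4.
Smallest ratio is 15/4 in the row of x3, so x3 leaves.

x3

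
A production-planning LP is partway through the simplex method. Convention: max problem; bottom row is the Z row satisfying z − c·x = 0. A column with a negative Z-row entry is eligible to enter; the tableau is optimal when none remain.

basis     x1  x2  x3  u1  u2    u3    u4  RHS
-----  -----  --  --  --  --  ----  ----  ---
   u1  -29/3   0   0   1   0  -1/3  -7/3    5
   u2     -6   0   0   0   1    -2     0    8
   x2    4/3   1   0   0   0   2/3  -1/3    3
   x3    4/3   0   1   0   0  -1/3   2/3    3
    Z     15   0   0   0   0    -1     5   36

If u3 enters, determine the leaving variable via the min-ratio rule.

x2

Column u3 entries and ratios — u1: -1/3 ≤ 0, skip; u2: -2 ≤ 0, skip; x2: 3/(2/3) = 9/2; x3: -1/3 ≤ 0, skip.
Smallest ratio is 9/2 in the row of x2, so x2 leaves.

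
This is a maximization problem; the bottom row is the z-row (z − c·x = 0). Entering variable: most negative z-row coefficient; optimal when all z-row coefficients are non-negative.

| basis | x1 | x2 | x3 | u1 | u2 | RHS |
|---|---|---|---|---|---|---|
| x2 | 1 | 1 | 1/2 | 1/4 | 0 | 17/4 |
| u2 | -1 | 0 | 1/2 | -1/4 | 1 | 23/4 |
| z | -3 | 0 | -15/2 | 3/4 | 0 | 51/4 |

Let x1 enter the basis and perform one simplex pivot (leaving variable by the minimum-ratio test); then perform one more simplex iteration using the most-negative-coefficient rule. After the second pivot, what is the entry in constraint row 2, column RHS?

3/2

Ratio test on column x1 — row 1: (17/4)/1 = 17/4; row 2: entry -1 ≤ 0. Minimum is 17/4 at row 1 (x2 leaves); pivot element 1.
Divide row 1 by 1; eliminate column x1 from the other rows.
Second iteration: most negative z-row entry is -6 in column x3, so x3 enters.
Ratio test on column x3 — row 1: (17/4)/(1/2) = 17/2; row 2: 10/1 = 10. Minimum is 17/2 at row 1 (x1 leaves); pivot element 1/2.
Divide row 1 by 1/2; eliminate column x3 from the other rows.
After both pivots, the entry at constraint row 2, column RHS is 3/2.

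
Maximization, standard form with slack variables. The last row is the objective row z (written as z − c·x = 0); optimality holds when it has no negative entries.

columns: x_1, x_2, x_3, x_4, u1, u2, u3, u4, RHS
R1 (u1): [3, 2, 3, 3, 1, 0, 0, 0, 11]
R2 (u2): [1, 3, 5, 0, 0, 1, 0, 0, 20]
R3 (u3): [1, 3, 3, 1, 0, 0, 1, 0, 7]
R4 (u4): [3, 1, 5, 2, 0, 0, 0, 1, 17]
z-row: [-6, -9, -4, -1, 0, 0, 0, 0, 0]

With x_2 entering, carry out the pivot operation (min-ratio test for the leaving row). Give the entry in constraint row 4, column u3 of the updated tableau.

-1/3

Ratio test on column x_2 — row 1: 11/2 = 11/2; row 2: 20/3 = 20/3; row 3: 7/3 = 7/3; row 4: 17/1 = 17. Minimum is 7/3 at row 3 (u3 leaves); pivot element 3.
Divide row 3 by 3; eliminate column x_2 from the other rows.
Row 4 update in column u3: 0 − 1·(1/3) = -1/3.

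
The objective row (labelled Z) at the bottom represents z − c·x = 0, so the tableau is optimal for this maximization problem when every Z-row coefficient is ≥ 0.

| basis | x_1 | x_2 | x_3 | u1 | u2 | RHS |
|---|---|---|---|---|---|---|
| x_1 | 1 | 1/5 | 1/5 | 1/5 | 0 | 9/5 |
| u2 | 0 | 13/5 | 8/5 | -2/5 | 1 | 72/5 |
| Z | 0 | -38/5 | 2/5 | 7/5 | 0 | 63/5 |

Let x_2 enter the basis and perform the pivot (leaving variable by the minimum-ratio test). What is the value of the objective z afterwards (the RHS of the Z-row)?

Ratio test on column x_2 — row 1: (9/5)/(1/5) = 9; row 2: (72/5)/(13/5) = 72/13. Minimum is 72/13 at row 2 (u2 leaves); pivot element 13/5.
Pivot on row 2; the Z-row RHS becomes 63/5 − (-38/5)·(72/13) = 711/13.

711/13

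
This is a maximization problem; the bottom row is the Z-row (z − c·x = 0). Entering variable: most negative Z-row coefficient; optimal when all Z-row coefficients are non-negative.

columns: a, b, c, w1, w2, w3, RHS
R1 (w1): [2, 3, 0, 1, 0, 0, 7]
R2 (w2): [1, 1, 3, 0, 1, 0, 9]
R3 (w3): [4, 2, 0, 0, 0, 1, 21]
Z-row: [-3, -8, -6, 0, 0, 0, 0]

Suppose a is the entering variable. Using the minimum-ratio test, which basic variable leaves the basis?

w1

Column a entries and ratios — w1: 7/2 = 7/2; w2: 9/1 = 9; w3: 21/4 = 21/4.
Smallest ratio is 7/2 in the row of w1, so w1 leaves.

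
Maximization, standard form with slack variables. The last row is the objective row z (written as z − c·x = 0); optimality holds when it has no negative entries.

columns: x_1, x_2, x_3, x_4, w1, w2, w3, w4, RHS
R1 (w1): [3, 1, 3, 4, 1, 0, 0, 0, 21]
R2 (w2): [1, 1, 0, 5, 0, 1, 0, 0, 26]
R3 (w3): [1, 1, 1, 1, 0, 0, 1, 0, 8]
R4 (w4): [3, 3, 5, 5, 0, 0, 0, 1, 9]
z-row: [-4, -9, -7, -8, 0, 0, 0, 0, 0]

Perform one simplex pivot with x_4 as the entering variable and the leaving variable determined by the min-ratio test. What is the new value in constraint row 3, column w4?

Ratio test on column x_4 — row 1: 21/4 = 21/4; row 2: 26/5 = 26/5; row 3: 8/1 = 8; row 4: 9/5 = 9/5. Minimum is 9/5 at row 4 (w4 leaves); pivot element 5.
Divide row 4 by 5; eliminate column x_4 from the other rows.
Row 3 update in column w4: 0 − 1·(1/5) = -1/5.

-1/5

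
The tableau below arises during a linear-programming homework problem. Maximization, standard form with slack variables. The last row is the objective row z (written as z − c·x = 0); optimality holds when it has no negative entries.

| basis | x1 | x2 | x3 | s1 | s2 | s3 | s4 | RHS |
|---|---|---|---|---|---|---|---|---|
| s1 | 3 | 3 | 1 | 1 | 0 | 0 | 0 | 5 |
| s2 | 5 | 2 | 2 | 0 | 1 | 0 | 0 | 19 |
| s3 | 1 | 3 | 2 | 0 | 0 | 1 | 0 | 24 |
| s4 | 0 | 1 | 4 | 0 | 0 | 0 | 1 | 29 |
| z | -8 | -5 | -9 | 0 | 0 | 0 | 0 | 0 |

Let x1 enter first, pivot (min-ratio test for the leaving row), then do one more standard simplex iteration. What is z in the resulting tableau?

Ratio test on column x1 — row 1: 5/3 = 5/3; row 2: 19/5 = 19/5; row 3: 24/1 = 24; row 4: entry 0 ≤ 0. Minimum is 5/3 at row 1 (s1 leaves); pivot element 3.
Pivot on row 1; the z-row RHS becomes 0 − (-8)·(5/3) = 40/3.
Next entering variable (most negative z-row entry -19/3): x3.
Ratio test on column x3 — row 1: (5/3)/(1/3) = 5; row 2: (32/3)/(1/3) = 32; row 3: (67/3)/(5/3) = 67/5; row 4: 29/4 = 29/4. Minimum is 5 at row 1 (x1 leaves); pivot element 1/3.
After the second pivot the z-row RHS is 40/3 − (-19/3)·5 = 45.

45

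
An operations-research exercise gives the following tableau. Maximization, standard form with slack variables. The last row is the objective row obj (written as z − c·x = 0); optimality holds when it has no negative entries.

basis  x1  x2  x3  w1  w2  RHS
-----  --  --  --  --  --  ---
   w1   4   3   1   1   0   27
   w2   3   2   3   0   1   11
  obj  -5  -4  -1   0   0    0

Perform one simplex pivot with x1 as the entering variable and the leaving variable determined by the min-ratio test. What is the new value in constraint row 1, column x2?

Ratio test on column x1 — row 1: 27/4 = 27/4; row 2: 11/3 = 11/3. Minimum is 11/3 at row 2 (w2 leaves); pivot element 3.
Divide row 2 by 3; eliminate column x1 from the other rows.
Row 1 update in column x2: 3 − 4·(2/3) = 1/3.

1/3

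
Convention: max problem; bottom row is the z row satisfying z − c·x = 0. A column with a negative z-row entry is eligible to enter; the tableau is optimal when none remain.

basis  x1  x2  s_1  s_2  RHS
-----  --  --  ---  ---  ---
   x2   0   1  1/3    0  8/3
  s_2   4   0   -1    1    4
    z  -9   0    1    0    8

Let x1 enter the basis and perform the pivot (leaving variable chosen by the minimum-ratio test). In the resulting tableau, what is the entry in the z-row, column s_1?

Ratio test on column x1 — row 1: entry 0 ≤ 0; row 2: 4/4 = 1. Minimum is 1 at row 2 (s_2 leaves); pivot element 4.
Divide row 2 by 4; eliminate column x1 from the other rows.
z-row update in column s_1: 1 − (-9)·(-1/4) = -5/4.

-5/4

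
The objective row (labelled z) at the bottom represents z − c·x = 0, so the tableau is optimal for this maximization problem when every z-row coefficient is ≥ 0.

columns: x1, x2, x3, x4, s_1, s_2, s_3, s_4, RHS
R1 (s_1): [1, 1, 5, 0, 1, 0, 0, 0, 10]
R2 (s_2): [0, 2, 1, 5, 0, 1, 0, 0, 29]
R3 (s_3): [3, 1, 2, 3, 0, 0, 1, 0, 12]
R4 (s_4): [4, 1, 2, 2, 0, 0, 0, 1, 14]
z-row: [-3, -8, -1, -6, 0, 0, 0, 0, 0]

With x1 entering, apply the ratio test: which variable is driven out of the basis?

s_4

Column x1 entries and ratios — s_1: 10/1 = 10; s_2: 0 ≤ 0, skip; s_3: 12/3 = 4; s_4: 14/4 = 7/2.
Smallest ratio is 7/2 in the row of s_4, so s_4 leaves.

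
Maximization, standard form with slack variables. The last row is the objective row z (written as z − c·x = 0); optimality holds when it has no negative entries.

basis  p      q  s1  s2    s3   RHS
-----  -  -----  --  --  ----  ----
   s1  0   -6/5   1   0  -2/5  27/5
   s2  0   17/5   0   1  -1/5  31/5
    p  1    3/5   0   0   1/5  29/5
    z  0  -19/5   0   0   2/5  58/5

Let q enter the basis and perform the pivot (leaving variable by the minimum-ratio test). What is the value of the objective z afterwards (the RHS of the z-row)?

Ratio test on column q — row 1: entry -6/5 ≤ 0; row 2: (31/5)/(17/5) = 31/17; row 3: (29/5)/(3/5) = 29/3. Minimum is 31/17 at row 2 (s2 leaves); pivot element 17/5.
Pivot on row 2; the z-row RHS becomes 58/5 − (-19/5)·(31/17) = 315/17.

315/17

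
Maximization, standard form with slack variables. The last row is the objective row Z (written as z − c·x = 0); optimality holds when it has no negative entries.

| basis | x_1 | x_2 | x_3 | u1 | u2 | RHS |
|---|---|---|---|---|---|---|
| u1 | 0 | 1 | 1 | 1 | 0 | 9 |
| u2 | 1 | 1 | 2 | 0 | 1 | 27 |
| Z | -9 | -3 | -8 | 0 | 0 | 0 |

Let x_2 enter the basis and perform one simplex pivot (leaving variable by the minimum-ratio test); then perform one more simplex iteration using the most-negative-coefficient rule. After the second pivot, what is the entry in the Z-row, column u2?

Ratio test on column x_2 — row 1: 9/1 = 9; row 2: 27/1 = 27. Minimum is 9 at row 1 (u1 leaves); pivot element 1.
Divide row 1 by 1; eliminate column x_2 from the other rows.
Second iteration: most negative Z-row entry is -9 in column x_1, so x_1 enters.
Ratio test on column x_1 — row 1: entry 0 ≤ 0; row 2: 18/1 = 18. Minimum is 18 at row 2 (u2 leaves); pivot element 1.
Divide row 2 by 1; eliminate column x_1 from the other rows.
After both pivots, the entry at the Z-row, column u2 is 9.

9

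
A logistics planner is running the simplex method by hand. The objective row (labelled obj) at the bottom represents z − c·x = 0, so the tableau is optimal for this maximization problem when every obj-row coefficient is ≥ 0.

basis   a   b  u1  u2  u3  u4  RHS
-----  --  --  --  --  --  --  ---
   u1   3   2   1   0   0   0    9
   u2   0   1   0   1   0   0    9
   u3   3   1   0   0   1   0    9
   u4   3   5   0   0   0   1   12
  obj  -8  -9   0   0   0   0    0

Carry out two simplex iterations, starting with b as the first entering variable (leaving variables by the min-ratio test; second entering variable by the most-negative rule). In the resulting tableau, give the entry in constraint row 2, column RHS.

8

Ratio test on column b — row 1: 9/2 = 9/2; row 2: 9/1 = 9; row 3: 9/1 = 9; row 4: 12/5 = 12/5. Minimum is 12/5 at row 4 (u4 leaves); pivot element 5.
Divide row 4 by 5; eliminate column b from the other rows.
Second iteration: most negative obj-row entry is -13/5 in column a, so a enters.
Ratio test on column a — row 1: (21/5)/(9/5) = 7/3; row 2: entry -3/5 ≤ 0; row 3: (33/5)/(12/5) = 11/4; row 4: (12/5)/(3/5) = 4. Minimum is 7/3 at row 1 (u1 leaves); pivot element 9/5.
Divide row 1 by 9/5; eliminate column a from the other rows.
After both pivots, the entry at constraint row 2, column RHS is 8.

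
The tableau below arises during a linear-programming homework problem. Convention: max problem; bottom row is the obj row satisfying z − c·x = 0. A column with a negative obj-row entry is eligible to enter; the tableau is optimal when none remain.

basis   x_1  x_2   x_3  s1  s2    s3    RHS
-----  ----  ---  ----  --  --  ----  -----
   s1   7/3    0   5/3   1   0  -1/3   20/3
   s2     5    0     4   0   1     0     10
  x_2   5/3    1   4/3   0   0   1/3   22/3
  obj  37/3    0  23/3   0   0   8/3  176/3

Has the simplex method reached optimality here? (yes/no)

yes

Every obj-row coefficient is ≥ 0, so the tableau is optimal.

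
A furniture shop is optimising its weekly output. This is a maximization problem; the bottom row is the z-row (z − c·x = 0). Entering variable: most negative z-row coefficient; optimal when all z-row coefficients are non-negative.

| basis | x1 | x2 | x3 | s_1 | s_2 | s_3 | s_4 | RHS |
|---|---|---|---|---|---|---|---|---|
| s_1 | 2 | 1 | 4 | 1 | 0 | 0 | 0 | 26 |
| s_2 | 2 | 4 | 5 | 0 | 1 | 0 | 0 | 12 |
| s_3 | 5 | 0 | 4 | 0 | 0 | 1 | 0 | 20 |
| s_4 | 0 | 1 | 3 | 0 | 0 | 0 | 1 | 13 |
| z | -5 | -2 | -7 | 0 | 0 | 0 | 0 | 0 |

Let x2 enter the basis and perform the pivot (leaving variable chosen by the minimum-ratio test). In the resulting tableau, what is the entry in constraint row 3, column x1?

5

Ratio test on column x2 — row 1: 26/1 = 26; row 2: 12/4 = 3; row 3: entry 0 ≤ 0; row 4: 13/1 = 13. Minimum is 3 at row 2 (s_2 leaves); pivot element 4.
Divide row 2 by 4; eliminate column x2 from the other rows.
Row 3 update in column x1: 5 − 0·(1/2) = 5.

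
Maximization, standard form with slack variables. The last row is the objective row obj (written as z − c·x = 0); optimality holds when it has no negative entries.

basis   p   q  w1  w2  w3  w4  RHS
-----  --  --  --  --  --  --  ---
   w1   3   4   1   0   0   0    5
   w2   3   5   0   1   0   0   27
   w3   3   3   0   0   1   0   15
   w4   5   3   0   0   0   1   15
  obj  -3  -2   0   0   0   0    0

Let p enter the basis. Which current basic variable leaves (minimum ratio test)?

Column p entries and ratios — w1: 5/3 = 5/3; w2: 27/3 = 9; w3: 15/3 = 5; w4: 15/5 = 3.
Smallest ratio is 5/3 in the row of w1, so w1 leaves.

w1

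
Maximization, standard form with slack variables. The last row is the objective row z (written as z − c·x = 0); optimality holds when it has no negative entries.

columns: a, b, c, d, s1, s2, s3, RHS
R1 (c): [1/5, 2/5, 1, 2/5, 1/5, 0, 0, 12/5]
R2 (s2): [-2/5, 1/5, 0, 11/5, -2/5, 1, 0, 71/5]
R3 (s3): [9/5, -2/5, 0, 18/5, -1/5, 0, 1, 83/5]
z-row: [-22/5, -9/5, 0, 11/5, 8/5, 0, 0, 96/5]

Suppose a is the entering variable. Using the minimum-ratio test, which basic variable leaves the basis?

s3

Column a entries and ratios — c: (12/5)/(1/5) = 12; s2: -2/5 ≤ 0, skip; s3: (83/5)/(9/5) = 83/9.
Smallest ratio is 83/9 in the row of s3, so s3 leaves.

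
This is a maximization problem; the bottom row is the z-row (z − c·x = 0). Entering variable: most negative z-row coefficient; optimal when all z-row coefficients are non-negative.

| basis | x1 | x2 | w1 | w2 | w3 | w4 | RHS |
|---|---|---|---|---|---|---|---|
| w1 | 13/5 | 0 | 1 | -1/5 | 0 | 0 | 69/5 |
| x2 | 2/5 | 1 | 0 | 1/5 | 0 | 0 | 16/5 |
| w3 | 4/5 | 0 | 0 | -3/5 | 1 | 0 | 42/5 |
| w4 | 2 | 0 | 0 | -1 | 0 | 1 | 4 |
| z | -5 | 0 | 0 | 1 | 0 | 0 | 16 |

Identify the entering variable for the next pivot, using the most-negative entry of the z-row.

Negative z-row entries: x1: -5.
The most negative is -5 in column x1, so x1 enters.

x1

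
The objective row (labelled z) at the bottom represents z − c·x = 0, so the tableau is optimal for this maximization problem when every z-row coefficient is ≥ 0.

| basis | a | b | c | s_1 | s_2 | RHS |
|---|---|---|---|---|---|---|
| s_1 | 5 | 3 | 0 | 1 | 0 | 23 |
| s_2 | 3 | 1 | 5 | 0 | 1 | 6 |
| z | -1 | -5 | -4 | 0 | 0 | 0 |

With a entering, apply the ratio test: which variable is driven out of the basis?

s_2

Column a entries and ratios — s_1: 23/5 = 23/5; s_2: 6/3 = 2.
Smallest ratio is 2 in the row of s_2, so s_2 leaves.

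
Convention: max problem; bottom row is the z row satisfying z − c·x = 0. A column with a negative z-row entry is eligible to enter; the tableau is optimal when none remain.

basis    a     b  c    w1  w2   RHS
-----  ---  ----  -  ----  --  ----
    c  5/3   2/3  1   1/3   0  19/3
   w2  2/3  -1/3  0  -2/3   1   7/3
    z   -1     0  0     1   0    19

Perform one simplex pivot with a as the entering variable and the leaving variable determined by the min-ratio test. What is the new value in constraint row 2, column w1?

-1

Ratio test on column a — row 1: (19/3)/(5/3) = 19/5; row 2: (7/3)/(2/3) = 7/2. Minimum is 7/2 at row 2 (w2 leaves); pivot element 2/3.
Divide row 2 by 2/3; eliminate column a from the other rows.
In the new row 2, the w1 entry is the old entry divided by the pivot: (-2/3)/(2/3) = -1.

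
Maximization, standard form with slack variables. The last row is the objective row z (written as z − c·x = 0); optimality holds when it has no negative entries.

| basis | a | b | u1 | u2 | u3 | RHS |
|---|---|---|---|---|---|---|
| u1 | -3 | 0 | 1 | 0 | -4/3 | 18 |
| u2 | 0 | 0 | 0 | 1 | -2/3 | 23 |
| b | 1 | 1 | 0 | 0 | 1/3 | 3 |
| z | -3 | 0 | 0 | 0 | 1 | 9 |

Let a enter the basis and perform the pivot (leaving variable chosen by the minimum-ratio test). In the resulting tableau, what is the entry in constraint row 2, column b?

Ratio test on column a — row 1: entry -3 ≤ 0; row 2: entry 0 ≤ 0; row 3: 3/1 = 3. Minimum is 3 at row 3 (b leaves); pivot element 1.
Divide row 3 by 1; eliminate column a from the other rows.
Row 2 update in column b: 0 − 0·1 = 0.

0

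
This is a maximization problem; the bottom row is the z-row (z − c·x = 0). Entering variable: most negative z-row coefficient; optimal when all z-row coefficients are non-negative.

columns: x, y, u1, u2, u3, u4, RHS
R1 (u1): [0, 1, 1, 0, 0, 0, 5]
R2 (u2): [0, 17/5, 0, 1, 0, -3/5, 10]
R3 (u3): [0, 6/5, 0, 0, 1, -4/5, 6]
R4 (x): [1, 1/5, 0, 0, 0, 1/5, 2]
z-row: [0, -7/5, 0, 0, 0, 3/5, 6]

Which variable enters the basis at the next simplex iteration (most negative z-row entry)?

Negative z-row entries: y: -7/5.
The most negative is -7/5 in column y, so y enters.

y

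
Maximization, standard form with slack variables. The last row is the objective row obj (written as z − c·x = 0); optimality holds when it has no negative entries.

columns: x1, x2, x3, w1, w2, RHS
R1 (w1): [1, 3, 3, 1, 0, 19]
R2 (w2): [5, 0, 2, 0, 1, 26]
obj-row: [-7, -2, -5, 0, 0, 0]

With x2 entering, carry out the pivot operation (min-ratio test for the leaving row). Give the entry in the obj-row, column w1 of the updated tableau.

2/3

Ratio test on column x2 — row 1: 19/3 = 19/3; row 2: entry 0 ≤ 0. Minimum is 19/3 at row 1 (w1 leaves); pivot element 3.
Divide row 1 by 3; eliminate column x2 from the other rows.
obj-row update in column w1: 0 − (-2)·(1/3) = 2/3.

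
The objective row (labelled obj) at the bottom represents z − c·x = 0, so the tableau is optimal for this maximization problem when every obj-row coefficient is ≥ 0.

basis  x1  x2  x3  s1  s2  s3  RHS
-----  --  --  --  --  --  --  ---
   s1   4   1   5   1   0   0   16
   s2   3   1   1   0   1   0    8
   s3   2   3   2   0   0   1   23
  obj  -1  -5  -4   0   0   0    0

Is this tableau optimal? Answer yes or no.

no

The obj-row has a negative entry -5 in column x2, so it is not optimal.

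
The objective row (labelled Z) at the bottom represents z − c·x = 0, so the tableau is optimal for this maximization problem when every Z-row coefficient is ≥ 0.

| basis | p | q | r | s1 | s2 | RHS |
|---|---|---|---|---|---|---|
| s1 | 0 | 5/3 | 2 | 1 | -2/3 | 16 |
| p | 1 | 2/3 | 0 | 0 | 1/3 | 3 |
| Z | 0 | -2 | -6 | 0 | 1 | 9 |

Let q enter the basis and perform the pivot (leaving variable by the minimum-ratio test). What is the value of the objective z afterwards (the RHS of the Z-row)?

Ratio test on column q — row 1: 16/(5/3) = 48/5; row 2: 3/(2/3) = 9/2. Minimum is 9/2 at row 2 (p leaves); pivot element 2/3.
Pivot on row 2; the Z-row RHS becomes 9 − (-2)·(9/2) = 18.

18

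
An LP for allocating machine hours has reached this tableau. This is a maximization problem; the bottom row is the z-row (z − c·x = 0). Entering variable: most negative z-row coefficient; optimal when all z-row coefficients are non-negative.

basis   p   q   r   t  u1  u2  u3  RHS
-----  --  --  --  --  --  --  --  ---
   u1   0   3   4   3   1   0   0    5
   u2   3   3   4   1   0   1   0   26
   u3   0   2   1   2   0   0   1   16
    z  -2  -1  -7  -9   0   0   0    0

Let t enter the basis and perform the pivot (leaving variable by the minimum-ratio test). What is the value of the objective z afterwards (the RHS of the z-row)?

15

Ratio test on column t — row 1: 5/3 = 5/3; row 2: 26/1 = 26; row 3: 16/2 = 8. Minimum is 5/3 at row 1 (u1 leaves); pivot element 3.
Pivot on row 1; the z-row RHS becomes 0 − (-9)·(5/3) = 15.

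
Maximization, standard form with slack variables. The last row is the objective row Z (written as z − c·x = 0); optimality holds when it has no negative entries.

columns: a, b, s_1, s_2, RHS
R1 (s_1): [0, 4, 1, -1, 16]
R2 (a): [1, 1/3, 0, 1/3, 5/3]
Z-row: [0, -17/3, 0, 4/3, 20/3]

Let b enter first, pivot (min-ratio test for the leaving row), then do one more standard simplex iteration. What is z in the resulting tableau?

Ratio test on column b — row 1: 16/4 = 4; row 2: (5/3)/(1/3) = 5. Minimum is 4 at row 1 (s_1 leaves); pivot element 4.
Pivot on row 1; the Z-row RHS becomes 20/3 − (-17/3)·4 = 88/3.
Next entering variable (most negative Z-row entry -1/12): s_2.
Ratio test on column s_2 — row 1: entry -1/4 ≤ 0; row 2: (1/3)/(5/12) = 4/5. Minimum is 4/5 at row 2 (a leaves); pivot element 5/12.
After the second pivot the Z-row RHS is 88/3 − (-1/12)·(4/5) = 147/5.

147/5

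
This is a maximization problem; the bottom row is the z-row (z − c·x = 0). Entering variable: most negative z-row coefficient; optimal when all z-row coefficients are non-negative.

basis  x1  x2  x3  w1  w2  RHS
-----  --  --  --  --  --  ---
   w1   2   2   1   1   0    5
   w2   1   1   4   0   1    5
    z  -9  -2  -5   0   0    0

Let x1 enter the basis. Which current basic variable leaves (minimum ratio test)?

w1

Column x1 entries and ratios — w1: 5/2 = 5/2; w2: 5/1 = 5.
Smallest ratio is 5/2 in the row of w1, so w1 leaves.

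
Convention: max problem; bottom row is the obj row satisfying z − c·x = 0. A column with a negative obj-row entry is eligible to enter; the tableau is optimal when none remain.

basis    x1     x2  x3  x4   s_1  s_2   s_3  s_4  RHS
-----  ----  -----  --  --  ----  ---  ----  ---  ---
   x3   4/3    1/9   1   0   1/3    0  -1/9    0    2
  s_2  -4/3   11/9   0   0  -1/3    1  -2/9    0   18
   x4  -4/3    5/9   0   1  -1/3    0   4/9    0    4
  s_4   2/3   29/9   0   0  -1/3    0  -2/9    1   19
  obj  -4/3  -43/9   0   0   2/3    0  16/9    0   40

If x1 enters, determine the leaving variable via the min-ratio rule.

x3

Column x1 entries and ratios — x3: 2/(4/3) = 3/2; s_2: -4/3 ≤ 0, skip; x4: -4/3 ≤ 0, skip; s_4: 19/(2/3) = 57/2.
Smallest ratio is 3/2 in the row of x3, so x3 leaves.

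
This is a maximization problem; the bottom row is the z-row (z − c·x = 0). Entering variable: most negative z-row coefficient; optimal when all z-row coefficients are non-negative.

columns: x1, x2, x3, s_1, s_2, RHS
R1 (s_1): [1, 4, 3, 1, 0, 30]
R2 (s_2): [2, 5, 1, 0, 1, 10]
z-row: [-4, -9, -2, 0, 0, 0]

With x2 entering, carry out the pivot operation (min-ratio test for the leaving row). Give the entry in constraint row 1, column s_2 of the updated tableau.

-4/5

Ratio test on column x2 — row 1: 30/4 = 15/2; row 2: 10/5 = 2. Minimum is 2 at row 2 (s_2 leaves); pivot element 5.
Divide row 2 by 5; eliminate column x2 from the other rows.
Row 1 update in column s_2: 0 − 4·(1/5) = -4/5.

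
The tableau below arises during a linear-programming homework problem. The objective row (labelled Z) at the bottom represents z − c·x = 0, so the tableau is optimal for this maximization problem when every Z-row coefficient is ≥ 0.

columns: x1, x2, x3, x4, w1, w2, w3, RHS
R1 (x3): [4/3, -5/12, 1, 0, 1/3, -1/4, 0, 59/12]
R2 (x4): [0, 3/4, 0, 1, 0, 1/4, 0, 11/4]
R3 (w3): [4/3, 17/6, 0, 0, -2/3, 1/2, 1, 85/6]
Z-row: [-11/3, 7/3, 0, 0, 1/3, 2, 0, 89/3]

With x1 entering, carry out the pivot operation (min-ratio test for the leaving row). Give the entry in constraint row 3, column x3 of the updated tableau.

-1

Ratio test on column x1 — row 1: (59/12)/(4/3) = 59/16; row 2: entry 0 ≤ 0; row 3: (85/6)/(4/3) = 85/8. Minimum is 59/16 at row 1 (x3 leaves); pivot element 4/3.
Divide row 1 by 4/3; eliminate column x1 from the other rows.
Row 3 update in column x3: 0 − (4/3)·(3/4) = -1.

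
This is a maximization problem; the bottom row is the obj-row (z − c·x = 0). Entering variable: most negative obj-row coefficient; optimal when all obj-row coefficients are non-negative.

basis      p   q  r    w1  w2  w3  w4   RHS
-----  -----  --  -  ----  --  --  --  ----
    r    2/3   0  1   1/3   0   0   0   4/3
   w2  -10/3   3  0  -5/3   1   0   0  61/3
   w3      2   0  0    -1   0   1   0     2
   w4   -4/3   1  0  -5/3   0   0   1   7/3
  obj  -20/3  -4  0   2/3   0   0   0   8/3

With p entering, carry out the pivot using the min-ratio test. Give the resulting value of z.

28/3

Ratio test on column p — row 1: (4/3)/(2/3) = 2; row 2: entry -10/3 ≤ 0; row 3: 2/2 = 1; row 4: entry -4/3 ≤ 0. Minimum is 1 at row 3 (w3 leaves); pivot element 2.
Pivot on row 3; the obj-row RHS becomes 8/3 − (-20/3)·1 = 28/3.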